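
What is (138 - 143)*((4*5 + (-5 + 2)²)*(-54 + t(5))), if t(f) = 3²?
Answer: 6525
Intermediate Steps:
t(f) = 9
(138 - 143)*((4*5 + (-5 + 2)²)*(-54 + t(5))) = (138 - 143)*((4*5 + (-5 + 2)²)*(-54 + 9)) = -5*(20 + (-3)²)*(-45) = -5*(20 + 9)*(-45) = -145*(-45) = -5*(-1305) = 6525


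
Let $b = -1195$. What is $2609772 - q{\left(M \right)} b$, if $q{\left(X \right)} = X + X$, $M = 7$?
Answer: $2626502$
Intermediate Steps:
$q{\left(X \right)} = 2 X$
$2609772 - q{\left(M \right)} b = 2609772 - 2 \cdot 7 \left(-1195\right) = 2609772 - 14 \left(-1195\right) = 2609772 - -16730 = 2609772 + 16730 = 2626502$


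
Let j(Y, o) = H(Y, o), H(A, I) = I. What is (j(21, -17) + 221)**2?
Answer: 41616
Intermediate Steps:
j(Y, o) = o
(j(21, -17) + 221)**2 = (-17 + 221)**2 = 204**2 = 41616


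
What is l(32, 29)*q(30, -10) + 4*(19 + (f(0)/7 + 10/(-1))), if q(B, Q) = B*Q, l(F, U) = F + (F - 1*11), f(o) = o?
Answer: -15864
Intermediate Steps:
l(F, U) = -11 + 2*F (l(F, U) = F + (F - 11) = F + (-11 + F) = -11 + 2*F)
l(32, 29)*q(30, -10) + 4*(19 + (f(0)/7 + 10/(-1))) = (-11 + 2*32)*(30*(-10)) + 4*(19 + (0/7 + 10/(-1))) = (-11 + 64)*(-300) + 4*(19 + (0*(1/7) + 10*(-1))) = 53*(-300) + 4*(19 + (0 - 10)) = -15900 + 4*(19 - 10) = -15900 + 4*9 = -15900 + 36 = -15864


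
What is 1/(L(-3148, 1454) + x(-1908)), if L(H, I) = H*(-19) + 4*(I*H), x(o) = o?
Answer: -1/18250864 ≈ -5.4792e-8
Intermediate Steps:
L(H, I) = -19*H + 4*H*I (L(H, I) = -19*H + 4*(H*I) = -19*H + 4*H*I)
1/(L(-3148, 1454) + x(-1908)) = 1/(-3148*(-19 + 4*1454) - 1908) = 1/(-3148*(-19 + 5816) - 1908) = 1/(-3148*5797 - 1908) = 1/(-18248956 - 1908) = 1/(-18250864) = -1/18250864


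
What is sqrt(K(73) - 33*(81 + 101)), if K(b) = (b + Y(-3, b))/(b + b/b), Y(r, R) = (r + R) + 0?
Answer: 13*I*sqrt(194546)/74 ≈ 77.486*I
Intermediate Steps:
Y(r, R) = R + r (Y(r, R) = (R + r) + 0 = R + r)
K(b) = (-3 + 2*b)/(1 + b) (K(b) = (b + (b - 3))/(b + b/b) = (b + (-3 + b))/(b + 1) = (-3 + 2*b)/(1 + b))
sqrt(K(73) - 33*(81 + 101)) = sqrt((-3 + 2*73)/(1 + 73) - 33*(81 + 101)) = sqrt((-3 + 146)/74 - 33*182) = sqrt((1/74)*143 - 6006) = sqrt(143/74 - 6006) = sqrt(-444301/74) = 13*I*sqrt(194546)/74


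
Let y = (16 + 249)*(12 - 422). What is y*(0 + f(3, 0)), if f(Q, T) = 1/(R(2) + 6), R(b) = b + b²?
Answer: -54325/6 ≈ -9054.2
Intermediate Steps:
f(Q, T) = 1/12 (f(Q, T) = 1/(2*(1 + 2) + 6) = 1/(2*3 + 6) = 1/(6 + 6) = 1/12)
y = -108650 (y = 265*(-410) = -108650)
y*(0 + f(3, 0)) = -108650*(0 + 1/12) = -108650*1/12 = -54325/6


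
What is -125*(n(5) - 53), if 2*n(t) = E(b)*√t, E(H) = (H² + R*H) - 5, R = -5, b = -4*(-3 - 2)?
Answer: 6625 - 36875*√5/2 ≈ -34603.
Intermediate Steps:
b = 20 (b = -4*(-5) = 20)
E(H) = -5 + H² - 5*H (E(H) = (H² - 5*H) - 5 = -5 + H² - 5*H)
n(t) = 295*√t/2 (n(t) = ((-5 + 20² - 5*20)*√t)/2 = ((-5 + 400 - 100)*√t)/2 = (295*√t)/2 = 295*√t/2)
-125*(n(5) - 53) = -125*(295*√5/2 - 53) = -125*(-53 + 295*√5/2) = 6625 - 36875*√5/2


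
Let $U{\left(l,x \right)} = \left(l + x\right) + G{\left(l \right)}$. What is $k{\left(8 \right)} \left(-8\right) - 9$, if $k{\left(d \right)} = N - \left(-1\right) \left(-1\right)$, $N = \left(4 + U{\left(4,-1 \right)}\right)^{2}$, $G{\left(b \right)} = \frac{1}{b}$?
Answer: $- \frac{843}{2} \approx -421.5$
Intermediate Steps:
$U{\left(l,x \right)} = l + x + \frac{1}{l}$ ($U{\left(l,x \right)} = \left(l + x\right) + \frac{1}{l} = l + x + \frac{1}{l}$)
$N = \frac{841}{16}$ ($N = \left(4 + \left(4 - 1 + \frac{1}{4}\right)\right)^{2} = \left(4 + \frac{13}{4}\right)^{2} = \left(\frac{29}{4}\right)^{2} = \frac{841}{16} \approx 52.563$)
$k{\left(d \right)} = \frac{825}{16}$ ($k{\left(d \right)} = \frac{841}{16} - \left(-1\right) \left(-1\right) = \frac{841}{16} - 1 = \frac{825}{16}$)
$k{\left(8 \right)} \left(-8\right) - 9 = \frac{825}{16} \left(-8\right) - 9 = - \frac{825}{2} - 9 = - \frac{843}{2}$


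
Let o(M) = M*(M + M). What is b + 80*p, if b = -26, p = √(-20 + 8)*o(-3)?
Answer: -26 + 2880*I*√3 ≈ -26.0 + 4988.3*I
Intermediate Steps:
o(M) = 2*M² (o(M) = M*(2*M) = 2*M²)
p = 36*I*√3 (p = √(-20 + 8)*(2*(-3)²) = √(-12)*(2*9) = (2*I*√3)*18 = 36*I*√3 ≈ 62.354*I)
b + 80*p = -26 + 80*(36*I*√3) = -26 + 2880*I*√3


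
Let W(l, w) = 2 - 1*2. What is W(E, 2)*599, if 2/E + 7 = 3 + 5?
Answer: 0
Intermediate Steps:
E = 2 (E = 2/(-7 + (3 + 5)) = 2/(-7 + 8) = 2/1 = 2*1 = 2)
W(l, w) = 0 (W(l, w) = 2 - 2 = 0)
W(E, 2)*599 = 0*599 = 0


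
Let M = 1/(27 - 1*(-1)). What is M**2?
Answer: 1/784 ≈ 0.0012755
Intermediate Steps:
M = 1/28 (M = 1/(27 + 1) = 1/28 ≈ 0.035714)
M**2 = (1/28)**2 = 1/784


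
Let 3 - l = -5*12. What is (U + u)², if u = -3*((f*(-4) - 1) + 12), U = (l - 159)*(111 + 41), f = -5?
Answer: 215649225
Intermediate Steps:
l = 63 (l = 3 - (-5)*12 = 3 - 1*(-60) = 3 + 60 = 63)
U = -14592 (U = (63 - 159)*(111 + 41) = -96*152 = -14592)
u = -93 (u = -3*((-5*(-4) - 1) + 12) = -3*((20 - 1) + 12) = -3*(19 + 12) = -3*31 = -93)
(U + u)² = (-14592 - 93)² = (-14685)² = 215649225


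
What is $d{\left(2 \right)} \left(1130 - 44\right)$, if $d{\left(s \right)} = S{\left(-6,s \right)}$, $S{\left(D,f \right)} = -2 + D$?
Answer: $-8688$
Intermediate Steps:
$d{\left(s \right)} = -8$ ($d{\left(s \right)} = -2 - 6 = -8$)
$d{\left(2 \right)} \left(1130 - 44\right) = - 8 \left(1130 - 44\right) = \left(-8\right) 1086 = -8688$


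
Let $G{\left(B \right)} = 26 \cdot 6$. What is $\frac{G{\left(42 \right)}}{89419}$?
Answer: $\frac{156}{89419} \approx 0.0017446$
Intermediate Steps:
$G{\left(B \right)} = 156$
$\frac{G{\left(42 \right)}}{89419} = \frac{156}{89419}$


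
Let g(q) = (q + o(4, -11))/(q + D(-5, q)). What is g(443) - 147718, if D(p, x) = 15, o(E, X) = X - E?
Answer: -33827208/229 ≈ -1.4772e+5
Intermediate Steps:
g(q) = (-15 + q)/(15 + q) (g(q) = (q + (-11 - 1*4))/(q + 15) = (q + (-11 - 4))/(15 + q) = (q - 15)/(15 + q) = (-15 + q)/(15 + q))
g(443) - 147718 = (-15 + 443)/(15 + 443) - 147718 = 428/458 - 147718 = (1/458)*428 - 147718 = 214/229 - 147718 = -33827208/229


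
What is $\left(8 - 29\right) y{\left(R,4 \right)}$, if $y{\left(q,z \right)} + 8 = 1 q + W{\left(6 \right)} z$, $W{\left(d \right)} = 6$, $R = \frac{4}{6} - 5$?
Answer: $-245$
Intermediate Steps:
$R = - \frac{13}{3}$ ($R = 4 \cdot \frac{1}{6} - 5 = \frac{2}{3} - 5 = - \frac{13}{3} \approx -4.3333$)
$y{\left(q,z \right)} = -8 + q + 6 z$ ($y{\left(q,z \right)} = -8 + \left(1 q + 6 z\right) = -8 + \left(q + 6 z\right) = -8 + q + 6 z$)
$\left(8 - 29\right) y{\left(R,4 \right)} = \left(8 - 29\right) \left(-8 - \frac{13}{3} + 6 \cdot 4\right) = - 21 \left(-8 - \frac{13}{3} + 24\right) = \left(-21\right) \frac{35}{3} = -245$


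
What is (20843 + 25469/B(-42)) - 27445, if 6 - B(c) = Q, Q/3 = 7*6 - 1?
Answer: -797903/117 ≈ -6819.7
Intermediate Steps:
Q = 123 (Q = 3*(7*6 - 1) = 3*(42 - 1) = 3*41 = 123)
B(c) = -117 (B(c) = 6 - 1*123 = 6 - 123 = -117)
(20843 + 25469/B(-42)) - 27445 = (20843 + 25469/(-117)) - 27445 = (20843 + 25469*(-1/117)) - 27445 = (20843 - 25469/117) - 27445 = 2413162/117 - 27445 = -797903/117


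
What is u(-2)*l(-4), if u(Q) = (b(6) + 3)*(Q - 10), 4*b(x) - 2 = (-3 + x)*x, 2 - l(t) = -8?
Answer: -960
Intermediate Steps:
l(t) = 10 (l(t) = 2 - 1*(-8) = 2 + 8 = 10)
b(x) = 1/2 + x*(-3 + x)/4 (b(x) = 1/2 + ((-3 + x)*x)/4 = 1/2 + (x*(-3 + x))/4 = 1/2 + x*(-3 + x)/4)
u(Q) = -80 + 8*Q (u(Q) = ((1/2 - 3/4*6 + (1/4)*6**2) + 3)*(Q - 10) = ((1/2 - 9/2 + (1/4)*36) + 3)*(-10 + Q) = ((1/2 - 9/2 + 9) + 3)*(-10 + Q) = (5 + 3)*(-10 + Q) = 8*(-10 + Q) = -80 + 8*Q)
u(-2)*l(-4) = (-80 + 8*(-2))*10 = (-80 - 16)*10 = -96*10 = -960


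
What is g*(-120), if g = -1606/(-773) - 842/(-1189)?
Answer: -307248000/919097 ≈ -334.29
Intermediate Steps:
g = 2560400/919097 (g = -1606*(-1/773) - 842*(-1/1189) = 1606/773 + 842/1189 = 2560400/919097 ≈ 2.7858)
g*(-120) = (2560400/919097)*(-120) = -307248000/919097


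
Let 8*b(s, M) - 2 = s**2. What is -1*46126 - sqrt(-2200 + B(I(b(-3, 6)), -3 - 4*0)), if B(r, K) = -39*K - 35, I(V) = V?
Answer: -46126 - I*sqrt(2118) ≈ -46126.0 - 46.022*I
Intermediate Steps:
b(s, M) = 1/4 + s**2/8
B(r, K) = -35 - 39*K
-1*46126 - sqrt(-2200 + B(I(b(-3, 6)), -3 - 4*0)) = -1*46126 - sqrt(-2200 + (-35 - 39*(-3 - 4*0))) = -46126 - sqrt(-2200 + (-35 - 39*(-3 + 0))) = -46126 - sqrt(-2200 + (-35 - 39*(-3))) = -46126 - sqrt(-2200 + (-35 + 117)) = -46126 - sqrt(-2200 + 82) = -46126 - sqrt(-2118) = -46126 - I*sqrt(2118)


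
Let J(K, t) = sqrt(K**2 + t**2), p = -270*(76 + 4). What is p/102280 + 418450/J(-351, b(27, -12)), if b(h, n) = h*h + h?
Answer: -540/2557 + 418450*sqrt(953)/25731 ≈ 501.82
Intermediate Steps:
b(h, n) = h + h**2 (b(h, n) = h**2 + h = h + h**2)
p = -21600 (p = -270*80 = -21600)
p/102280 + 418450/J(-351, b(27, -12)) = -21600/102280 + 418450/(sqrt((-351)**2 + (27*(1 + 27))**2)) = -21600*1/102280 + 418450/(sqrt(123201 + (27*28)**2)) = -540/2557 + 418450/(sqrt(123201 + 756**2)) = -540/2557 + 418450/(sqrt(123201 + 571536)) = -540/2557 + 418450/(sqrt(694737)) = -540/2557 + 418450/((27*sqrt(953))) = -540/2557 + 418450*(sqrt(953)/25731) = -540/2557 + 418450*sqrt(953)/25731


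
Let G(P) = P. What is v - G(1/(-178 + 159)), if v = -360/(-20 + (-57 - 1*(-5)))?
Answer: 96/19 ≈ 5.0526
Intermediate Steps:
v = 5 (v = -360/(-20 + (-57 + 5)) = -360/(-20 - 52) = -360/(-72) = -1/72*(-360) = 5)
v - G(1/(-178 + 159)) = 5 - 1/(-178 + 159) = 5 - 1/(-19) = 5 - 1*(-1/19) = 5 + 1/19 = 96/19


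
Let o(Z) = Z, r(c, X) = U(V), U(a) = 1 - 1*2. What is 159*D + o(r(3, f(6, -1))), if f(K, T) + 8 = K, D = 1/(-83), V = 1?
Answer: -242/83 ≈ -2.9157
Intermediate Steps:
U(a) = -1 (U(a) = 1 - 2 = -1)
D = -1/83 ≈ -0.012048
f(K, T) = -8 + K
r(c, X) = -1
159*D + o(r(3, f(6, -1))) = 159*(-1/83) - 1 = -159/83 - 1 = -242/83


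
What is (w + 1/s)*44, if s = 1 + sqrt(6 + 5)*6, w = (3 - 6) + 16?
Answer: 225896/395 + 264*sqrt(11)/395 ≈ 574.11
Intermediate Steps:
w = 13 (w = -3 + 16 = 13)
s = 1 + 6*sqrt(11) (s = 1 + sqrt(11)*6 = 1 + 6*sqrt(11) ≈ 20.900)
(w + 1/s)*44 = (13 + 1/(1 + 6*sqrt(11)))*44 = 572 + 44/(1 + 6*sqrt(11))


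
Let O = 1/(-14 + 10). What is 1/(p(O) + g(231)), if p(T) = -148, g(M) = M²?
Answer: 1/53213 ≈ 1.8792e-5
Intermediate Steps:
O = -¼ (O = 1/(-4) = -¼ ≈ -0.25000)
1/(p(O) + g(231)) = 1/(-148 + 231²) = 1/(-148 + 53361) = 1/53213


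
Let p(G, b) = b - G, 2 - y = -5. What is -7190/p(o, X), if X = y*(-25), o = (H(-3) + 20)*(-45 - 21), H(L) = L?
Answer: -7190/947 ≈ -7.5924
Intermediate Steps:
y = 7 (y = 2 - 1*(-5) = 2 + 5 = 7)
o = -1122 (o = (-3 + 20)*(-45 - 21) = 17*(-66) = -1122)
X = -175 (X = 7*(-25) = -175)
-7190/p(o, X) = -7190/(-175 - 1*(-1122)) = -7190/(-175 + 1122) = -7190/947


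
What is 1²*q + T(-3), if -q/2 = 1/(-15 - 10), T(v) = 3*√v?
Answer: 2/25 + 3*I*√3 ≈ 0.08 + 5.1962*I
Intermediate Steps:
q = 2/25 (q = -2/(-15 - 10) = -2/(-25) = -2*(-1/25) = 2/25 ≈ 0.080000)
1²*q + T(-3) = 1²*(2/25) + 3*√(-3) = 1*(2/25) + 3*(I*√3) = 2/25 + 3*I*√3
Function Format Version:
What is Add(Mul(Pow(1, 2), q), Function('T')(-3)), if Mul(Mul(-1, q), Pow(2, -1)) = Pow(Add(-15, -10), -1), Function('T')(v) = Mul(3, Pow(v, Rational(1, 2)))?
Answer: Add(Rational(2, 25), Mul(3, I, Pow(3, Rational(1, 2)))) ≈ Add(0.080000, Mul(5.1962, I))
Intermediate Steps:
q = Rational(2, 25) (q = Mul(-2, Pow(Add(-15, -10), -1)) = Mul(-2, Pow(-25, -1)) = Mul(-2, Rational(-1, 25)) = Rational(2, 25) ≈ 0.080000)
Add(Mul(Pow(1, 2), q), Function('T')(-3)) = Add(Mul(Pow(1, 2), Rational(2, 25)), Mul(3, Pow(-3, Rational(1, 2)))) = Add(Mul(1, Rational(2, 25)), Mul(3, Mul(I, Pow(3, Rational(1, 2))))) = Add(Rational(2, 25), Mul(3, I, Pow(3, Rational(1, 2))))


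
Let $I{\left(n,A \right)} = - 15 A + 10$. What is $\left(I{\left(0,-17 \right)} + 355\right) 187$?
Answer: $115940$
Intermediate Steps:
$I{\left(n,A \right)} = 10 - 15 A$
$\left(I{\left(0,-17 \right)} + 355\right) 187 = \left(\left(10 - -255\right) + 355\right) 187 = \left(\left(10 + 255\right) + 355\right) 187 = \left(265 + 355\right) 187 = 620 \cdot 187 = 115940$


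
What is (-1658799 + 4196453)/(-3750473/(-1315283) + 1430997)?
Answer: 1668866583041/941084888812 ≈ 1.7733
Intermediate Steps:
(-1658799 + 4196453)/(-3750473/(-1315283) + 1430997) = 2537654/(-3750473*(-1/1315283) + 1430997) = 2537654/(3750473/1315283 + 1430997) = 2537654/(1882169777624/1315283) = 2537654*(1315283/1882169777624) = 1668866583041/941084888812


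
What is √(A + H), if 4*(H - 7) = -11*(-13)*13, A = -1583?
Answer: I*√4445/2 ≈ 33.335*I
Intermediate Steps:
H = 1887/4 (H = 7 + (-11*(-13)*13)/4 = 7 + (143*13)/4 = 7 + (¼)*1859 = 7 + 1859/4 = 1887/4 ≈ 471.75)
√(A + H) = √(-1583 + 1887/4) = √(-4445/4) = I*√4445/2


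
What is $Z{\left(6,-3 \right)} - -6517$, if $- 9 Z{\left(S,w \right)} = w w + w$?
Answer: $\frac{19549}{3} \approx 6516.3$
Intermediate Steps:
$Z{\left(S,w \right)} = - \frac{w}{9} - \frac{w^{2}}{9}$ ($Z{\left(S,w \right)} = - \frac{w w + w}{9} = - \frac{w^{2} + w}{9} = - \frac{w + w^{2}}{9} = - \frac{w}{9} - \frac{w^{2}}{9}$)
$Z{\left(6,-3 \right)} - -6517 = \left(- \frac{1}{9}\right) \left(-3\right) \left(1 - 3\right) - -6517 = \left(- \frac{1}{9}\right) \left(-3\right) \left(-2\right) + 6517 = - \frac{2}{3} + 6517 = \frac{19549}{3}$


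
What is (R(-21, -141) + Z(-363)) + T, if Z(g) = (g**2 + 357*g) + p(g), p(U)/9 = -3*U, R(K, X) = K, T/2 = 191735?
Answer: 395428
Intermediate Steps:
T = 383470 (T = 2*191735 = 383470)
p(U) = -27*U (p(U) = 9*(-3*U) = -27*U)
Z(g) = g**2 + 330*g (Z(g) = (g**2 + 357*g) - 27*g = g**2 + 330*g)
(R(-21, -141) + Z(-363)) + T = (-21 - 363*(330 - 363)) + 383470 = (-21 - 363*(-33)) + 383470 = (-21 + 11979) + 383470 = 11958 + 383470 = 395428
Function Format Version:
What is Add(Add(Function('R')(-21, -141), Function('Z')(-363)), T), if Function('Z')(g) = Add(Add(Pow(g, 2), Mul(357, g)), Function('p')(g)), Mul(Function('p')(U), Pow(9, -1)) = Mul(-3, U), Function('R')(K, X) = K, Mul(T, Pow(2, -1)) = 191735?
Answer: 395428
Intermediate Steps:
T = 383470 (T = Mul(2, 191735) = 383470)
Function('p')(U) = Mul(-27, U) (Function('p')(U) = Mul(9, Mul(-3, U)) = Mul(-27, U))
Function('Z')(g) = Add(Pow(g, 2), Mul(330, g)) (Function('Z')(g) = Add(Add(Pow(g, 2), Mul(357, g)), Mul(-27, g)) = Add(Pow(g, 2), Mul(330, g)))
Add(Add(Function('R')(-21, -141), Function('Z')(-363)), T) = Add(Add(-21, Mul(-363, Add(330, -363))), 383470) = Add(Add(-21, Mul(-363, -33)), 383470) = Add(Add(-21, 11979), 383470) = Add(11958, 383470) = 395428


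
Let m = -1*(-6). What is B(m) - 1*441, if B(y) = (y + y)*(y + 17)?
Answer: -165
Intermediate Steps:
m = 6
B(y) = 2*y*(17 + y) (B(y) = (2*y)*(17 + y) = 2*y*(17 + y))
B(m) - 1*441 = 2*6*(17 + 6) - 1*441 = 2*6*23 - 441 = 276 - 441 = -165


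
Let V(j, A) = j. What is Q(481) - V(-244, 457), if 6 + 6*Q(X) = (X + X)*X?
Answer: 232090/3 ≈ 77363.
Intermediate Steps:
Q(X) = -1 + X²/3 (Q(X) = -1 + ((X + X)*X)/6 = -1 + ((2*X)*X)/6 = -1 + (2*X²)/6 = -1 + X²/3)
Q(481) - V(-244, 457) = (-1 + (⅓)*481²) - 1*(-244) = (-1 + (⅓)*231361) + 244 = (-1 + 231361/3) + 244 = 231358/3 + 244 = 232090/3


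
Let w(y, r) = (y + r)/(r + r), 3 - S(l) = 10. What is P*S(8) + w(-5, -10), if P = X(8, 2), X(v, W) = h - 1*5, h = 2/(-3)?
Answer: 485/12 ≈ 40.417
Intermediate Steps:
h = -⅔ (h = 2*(-⅓) = -⅔ ≈ -0.66667)
S(l) = -7 (S(l) = 3 - 1*10 = 3 - 10 = -7)
w(y, r) = (r + y)/(2*r) (w(y, r) = (r + y)/((2*r)) = (r + y)*(1/(2*r)) = (r + y)/(2*r))
X(v, W) = -17/3 (X(v, W) = -⅔ - 1*5 = -⅔ - 5 = -17/3)
P = -17/3 ≈ -5.6667
P*S(8) + w(-5, -10) = -17/3*(-7) + (½)*(-10 - 5)/(-10) = 119/3 + (½)*(-⅒)*(-15) = 119/3 + ¾ = 485/12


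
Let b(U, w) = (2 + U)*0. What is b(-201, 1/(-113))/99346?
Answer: 0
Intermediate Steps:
b(U, w) = 0
b(-201, 1/(-113))/99346 = 0/99346 = 0*(1/99346) = 0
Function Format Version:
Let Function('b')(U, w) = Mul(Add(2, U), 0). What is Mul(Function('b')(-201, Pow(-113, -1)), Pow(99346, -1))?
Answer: 0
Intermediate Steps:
Function('b')(U, w) = 0
Mul(Function('b')(-201, Pow(-113, -1)), Pow(99346, -1)) = Mul(0, Pow(99346, -1)) = Mul(0, Rational(1, 99346)) = 0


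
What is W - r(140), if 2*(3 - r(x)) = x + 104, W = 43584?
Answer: 43703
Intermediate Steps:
r(x) = -49 - x/2 (r(x) = 3 - (x + 104)/2 = 3 - (104 + x)/2 = 3 + (-52 - x/2) = -49 - x/2)
W - r(140) = 43584 - (-49 - 1/2*140) = 43584 - (-49 - 70) = 43584 - 1*(-119) = 43584 + 119 = 43703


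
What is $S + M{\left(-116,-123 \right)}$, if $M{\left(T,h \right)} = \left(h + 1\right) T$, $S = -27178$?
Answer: $-13026$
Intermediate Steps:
$M{\left(T,h \right)} = T \left(1 + h\right)$ ($M{\left(T,h \right)} = \left(1 + h\right) T = T \left(1 + h\right)$)
$S + M{\left(-116,-123 \right)} = -27178 - 116 \left(1 - 123\right) = -27178 - -14152 = -27178 + 14152 = -13026$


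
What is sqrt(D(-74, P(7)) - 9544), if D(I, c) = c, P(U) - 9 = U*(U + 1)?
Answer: I*sqrt(9479) ≈ 97.36*I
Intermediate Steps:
P(U) = 9 + U*(1 + U) (P(U) = 9 + U*(U + 1) = 9 + U*(1 + U))
sqrt(D(-74, P(7)) - 9544) = sqrt((9 + 7 + 7**2) - 9544) = sqrt((9 + 7 + 49) - 9544) = sqrt(65 - 9544) = sqrt(-9479) = I*sqrt(9479)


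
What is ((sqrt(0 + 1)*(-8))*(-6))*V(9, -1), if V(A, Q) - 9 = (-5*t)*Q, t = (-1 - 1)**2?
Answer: 1392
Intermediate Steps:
t = 4 (t = (-2)**2 = 4)
V(A, Q) = 9 - 20*Q (V(A, Q) = 9 + (-5*4)*Q = 9 - 20*Q)
((sqrt(0 + 1)*(-8))*(-6))*V(9, -1) = ((sqrt(0 + 1)*(-8))*(-6))*(9 - 20*(-1)) = ((sqrt(1)*(-8))*(-6))*(9 + 20) = ((1*(-8))*(-6))*29 = -8*(-6)*29 = 48*29 = 1392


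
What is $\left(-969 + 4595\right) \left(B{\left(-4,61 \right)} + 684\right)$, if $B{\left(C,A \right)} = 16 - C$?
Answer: $2552704$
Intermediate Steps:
$\left(-969 + 4595\right) \left(B{\left(-4,61 \right)} + 684\right) = \left(-969 + 4595\right) \left(\left(16 - -4\right) + 684\right) = 3626 \left(\left(16 + 4\right) + 684\right) = 3626 \left(20 + 684\right) = 3626 \cdot 704 = 2552704$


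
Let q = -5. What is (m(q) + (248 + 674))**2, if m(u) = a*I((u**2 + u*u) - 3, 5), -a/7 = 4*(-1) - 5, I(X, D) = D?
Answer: 1530169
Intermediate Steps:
a = 63 (a = -7*(4*(-1) - 5) = -7*(-4 - 5) = -7*(-9) = 63)
m(u) = 315 (m(u) = 63*5 = 315)
(m(q) + (248 + 674))**2 = (315 + (248 + 674))**2 = (315 + 922)**2 = 1237**2 = 1530169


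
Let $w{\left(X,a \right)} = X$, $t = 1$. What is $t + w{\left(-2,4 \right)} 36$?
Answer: $-71$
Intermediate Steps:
$t + w{\left(-2,4 \right)} 36 = 1 - 72 = -71$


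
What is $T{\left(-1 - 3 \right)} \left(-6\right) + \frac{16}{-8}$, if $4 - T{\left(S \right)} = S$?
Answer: $-50$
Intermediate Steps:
$T{\left(S \right)} = 4 - S$
$T{\left(-1 - 3 \right)} \left(-6\right) + \frac{16}{-8} = \left(4 - \left(-1 - 3\right)\right) \left(-6\right) + \frac{16}{-8} = \left(4 - -4\right) \left(-6\right) + 16 \left(- \frac{1}{8}\right) = \left(4 + 4\right) \left(-6\right) - 2 = 8 \left(-6\right) - 2 = -48 - 2 = -50$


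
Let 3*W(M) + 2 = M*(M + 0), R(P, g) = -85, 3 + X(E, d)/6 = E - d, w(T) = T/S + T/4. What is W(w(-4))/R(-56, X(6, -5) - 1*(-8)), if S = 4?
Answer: -2/255 ≈ -0.0078431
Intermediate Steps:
w(T) = T/2 (w(T) = T/4 + T/4 = T/2)
X(E, d) = -18 - 6*d + 6*E (X(E, d) = -18 + 6*(E - d) = -18 + (-6*d + 6*E) = -18 - 6*d + 6*E)
W(M) = -⅔ + M²/3 (W(M) = -⅔ + (M*(M + 0))/3 = -⅔ + (M*M)/3 = -⅔ + M²/3)
W(w(-4))/R(-56, X(6, -5) - 1*(-8)) = (-⅔ + ((½)*(-4))²/3)/(-85) = (-⅔ + (⅓)*(-2)²)*(-1/85) = (-⅔ + (⅓)*4)*(-1/85) = (-⅔ + 4/3)*(-1/85) = (⅔)*(-1/85) = -2/255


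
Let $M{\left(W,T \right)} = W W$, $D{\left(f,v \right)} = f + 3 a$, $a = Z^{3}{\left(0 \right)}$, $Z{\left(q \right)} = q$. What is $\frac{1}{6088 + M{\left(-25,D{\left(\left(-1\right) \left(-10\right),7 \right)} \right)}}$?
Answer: $\frac{1}{6713} \approx 0.00014896$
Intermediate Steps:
$a = 0$ ($a = 0^{3} = 0$)
$D{\left(f,v \right)} = f$ ($D{\left(f,v \right)} = f + 3 \cdot 0 = f + 0 = f$)
$M{\left(W,T \right)} = W^{2}$
$\frac{1}{6088 + M{\left(-25,D{\left(\left(-1\right) \left(-10\right),7 \right)} \right)}} = \frac{1}{6088 + \left(-25\right)^{2}} = \frac{1}{6088 + 625} = \frac{1}{6713}$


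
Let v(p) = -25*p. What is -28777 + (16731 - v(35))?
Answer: -11171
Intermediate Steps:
-28777 + (16731 - v(35)) = -28777 + (16731 - (-25)*35) = -28777 + (16731 - 1*(-875)) = -28777 + (16731 + 875) = -28777 + 17606 = -11171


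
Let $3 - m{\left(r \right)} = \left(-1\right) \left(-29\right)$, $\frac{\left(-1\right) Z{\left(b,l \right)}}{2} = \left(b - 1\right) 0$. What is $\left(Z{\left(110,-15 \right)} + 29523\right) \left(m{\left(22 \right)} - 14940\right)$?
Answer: $-441841218$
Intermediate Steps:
$Z{\left(b,l \right)} = 0$ ($Z{\left(b,l \right)} = - 2 \left(b - 1\right) 0 = - 2 \left(-1 + b\right) 0 = \left(-2\right) 0 = 0$)
$m{\left(r \right)} = -26$ ($m{\left(r \right)} = 3 - \left(-1\right) \left(-29\right) = 3 - 29 = -26$)
$\left(Z{\left(110,-15 \right)} + 29523\right) \left(m{\left(22 \right)} - 14940\right) = \left(0 + 29523\right) \left(-26 - 14940\right) = 29523 \left(-14966\right) = -441841218$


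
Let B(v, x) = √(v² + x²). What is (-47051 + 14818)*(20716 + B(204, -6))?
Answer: -667738828 - 193398*√1157 ≈ -6.7432e+8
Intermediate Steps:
(-47051 + 14818)*(20716 + B(204, -6)) = (-47051 + 14818)*(20716 + √(204² + (-6)²)) = -32233*(20716 + √(41616 + 36)) = -32233*(20716 + √41652) = -32233*(20716 + 6*√1157) = -667738828 - 193398*√1157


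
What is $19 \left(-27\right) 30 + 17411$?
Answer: $2021$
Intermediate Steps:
$19 \left(-27\right) 30 + 17411 = \left(-513\right) 30 + 17411 = -15390 + 17411 = 2021$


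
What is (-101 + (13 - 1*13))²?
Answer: 10201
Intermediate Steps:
(-101 + (13 - 1*13))² = (-101 + (13 - 13))² = (-101 + 0)² = (-101)² = 10201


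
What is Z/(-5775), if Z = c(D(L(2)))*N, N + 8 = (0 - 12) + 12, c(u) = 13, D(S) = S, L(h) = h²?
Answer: 104/5775 ≈ 0.018009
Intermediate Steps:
N = -8 (N = -8 + ((0 - 12) + 12) = -8 + (-12 + 12) = -8 + 0 = -8)
Z = -104 (Z = 13*(-8) = -104)
Z/(-5775) = -104/(-5775) = -104*(-1/5775) = 104/5775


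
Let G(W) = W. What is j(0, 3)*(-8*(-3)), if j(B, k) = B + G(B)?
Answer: 0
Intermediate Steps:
j(B, k) = 2*B (j(B, k) = B + B = 2*B)
j(0, 3)*(-8*(-3)) = (2*0)*(-8*(-3)) = 0*24 = 0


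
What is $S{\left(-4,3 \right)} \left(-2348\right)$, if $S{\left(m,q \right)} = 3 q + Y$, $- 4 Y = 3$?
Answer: $-19371$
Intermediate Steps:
$Y = - \frac{3}{4}$ ($Y = \left(- \frac{1}{4}\right) 3 = - \frac{3}{4} \approx -0.75$)
$S{\left(m,q \right)} = - \frac{3}{4} + 3 q$ ($S{\left(m,q \right)} = 3 q - \frac{3}{4} = - \frac{3}{4} + 3 q$)
$S{\left(-4,3 \right)} \left(-2348\right) = \left(- \frac{3}{4} + 3 \cdot 3\right) \left(-2348\right) = \left(- \frac{3}{4} + 9\right) \left(-2348\right) = \frac{33}{4} \left(-2348\right) = -19371$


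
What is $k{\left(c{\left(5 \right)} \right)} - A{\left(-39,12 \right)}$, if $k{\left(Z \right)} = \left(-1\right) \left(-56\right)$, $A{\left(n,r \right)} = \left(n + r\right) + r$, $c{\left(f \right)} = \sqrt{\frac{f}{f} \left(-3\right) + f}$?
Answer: $71$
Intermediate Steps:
$c{\left(f \right)} = \sqrt{-3 + f}$ ($c{\left(f \right)} = \sqrt{1 \left(-3\right) + f} = \sqrt{-3 + f}$)
$A{\left(n,r \right)} = n + 2 r$
$k{\left(Z \right)} = 56$
$k{\left(c{\left(5 \right)} \right)} - A{\left(-39,12 \right)} = 56 - \left(-39 + 2 \cdot 12\right) = 56 - \left(-39 + 24\right) = 56 - -15 = 56 + 15 = 71$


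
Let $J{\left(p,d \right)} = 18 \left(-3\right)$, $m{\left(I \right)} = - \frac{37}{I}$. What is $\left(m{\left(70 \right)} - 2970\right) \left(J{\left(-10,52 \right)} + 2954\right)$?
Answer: $- \frac{60301730}{7} \approx -8.6145 \cdot 10^{6}$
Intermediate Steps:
$J{\left(p,d \right)} = -54$
$\left(m{\left(70 \right)} - 2970\right) \left(J{\left(-10,52 \right)} + 2954\right) = \left(- \frac{37}{70} - 2970\right) \left(-54 + 2954\right) = \left(\left(-37\right) \frac{1}{70} - 2970\right) 2900 = \left(- \frac{37}{70} - 2970\right) 2900 = \left(- \frac{207937}{70}\right) 2900 = - \frac{60301730}{7}$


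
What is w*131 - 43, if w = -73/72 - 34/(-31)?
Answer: -71741/2232 ≈ -32.142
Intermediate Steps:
w = 185/2232 (w = -73*1/72 - 34*(-1/31) = -73/72 + 34/31 = 185/2232 ≈ 0.082885)
w*131 - 43 = (185/2232)*131 - 43 = 24235/2232 - 43 = -71741/2232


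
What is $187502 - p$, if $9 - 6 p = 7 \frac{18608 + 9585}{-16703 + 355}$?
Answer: $\frac{18391351693}{98088} \approx 1.875 \cdot 10^{5}$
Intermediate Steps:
$p = \frac{344483}{98088}$ ($p = \frac{3}{2} - \frac{7 \frac{18608 + 9585}{-16703 + 355}}{6} = \frac{3}{2} - \frac{7 \frac{28193}{-16348}}{6} = \frac{3}{2} - \frac{7 \cdot 28193 \left(- \frac{1}{16348}\right)}{6} = \frac{3}{2} - \frac{7 \left(- \frac{28193}{16348}\right)}{6} = \frac{3}{2} - - \frac{197351}{98088} = \frac{3}{2} + \frac{197351}{98088} = \frac{344483}{98088} \approx 3.512$)
$187502 - p = 187502 - \frac{344483}{98088} = \frac{18391351693}{98088}$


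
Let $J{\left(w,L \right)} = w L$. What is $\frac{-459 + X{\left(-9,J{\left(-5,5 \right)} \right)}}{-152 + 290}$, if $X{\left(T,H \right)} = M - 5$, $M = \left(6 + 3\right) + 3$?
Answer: $- \frac{226}{69} \approx -3.2754$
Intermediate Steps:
$J{\left(w,L \right)} = L w$
$M = 12$ ($M = 9 + 3 = 12$)
$X{\left(T,H \right)} = 7$ ($X{\left(T,H \right)} = 12 - 5 = 7$)
$\frac{-459 + X{\left(-9,J{\left(-5,5 \right)} \right)}}{-152 + 290} = \frac{-459 + 7}{-152 + 290} = - \frac{452}{138} = \left(-452\right) \frac{1}{138} = - \frac{226}{69}$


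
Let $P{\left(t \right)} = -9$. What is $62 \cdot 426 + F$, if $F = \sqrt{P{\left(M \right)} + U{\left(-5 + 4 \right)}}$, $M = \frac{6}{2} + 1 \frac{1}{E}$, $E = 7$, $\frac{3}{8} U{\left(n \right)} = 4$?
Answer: $26412 + \frac{\sqrt{15}}{3} \approx 26413.0$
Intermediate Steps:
$U{\left(n \right)} = \frac{32}{3}$ ($U{\left(n \right)} = \frac{8}{3} \cdot 4 = \frac{32}{3}$)
$M = \frac{22}{7}$ ($M = \frac{6}{2} + 1 \cdot \frac{1}{7} = 6 \cdot \frac{1}{2} + 1 \cdot \frac{1}{7} = 3 + \frac{1}{7} = \frac{22}{7} \approx 3.1429$)
$F = \frac{\sqrt{15}}{3}$ ($F = \sqrt{-9 + \frac{32}{3}} = \sqrt{\frac{5}{3}} = \frac{\sqrt{15}}{3} \approx 1.291$)
$62 \cdot 426 + F = 62 \cdot 426 + \frac{\sqrt{15}}{3} = 26412 + \frac{\sqrt{15}}{3}$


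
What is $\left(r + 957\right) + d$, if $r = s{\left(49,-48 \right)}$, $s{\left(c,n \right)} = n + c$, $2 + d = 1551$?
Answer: $2507$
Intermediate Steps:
$d = 1549$ ($d = -2 + 1551 = 1549$)
$s{\left(c,n \right)} = c + n$
$r = 1$ ($r = 49 - 48 = 1$)
$\left(r + 957\right) + d = \left(1 + 957\right) + 1549 = 958 + 1549 = 2507$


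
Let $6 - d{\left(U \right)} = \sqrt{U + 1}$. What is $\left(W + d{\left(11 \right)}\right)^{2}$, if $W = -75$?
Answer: $4773 + 276 \sqrt{3} \approx 5251.0$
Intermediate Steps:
$d{\left(U \right)} = 6 - \sqrt{1 + U}$ ($d{\left(U \right)} = 6 - \sqrt{U + 1} = 6 - \sqrt{1 + U}$)
$\left(W + d{\left(11 \right)}\right)^{2} = \left(-75 + \left(6 - \sqrt{1 + 11}\right)\right)^{2} = \left(-75 + \left(6 - \sqrt{12}\right)\right)^{2} = \left(-75 + \left(6 - 2 \sqrt{3}\right)\right)^{2} = \left(-69 - 2 \sqrt{3}\right)^{2}$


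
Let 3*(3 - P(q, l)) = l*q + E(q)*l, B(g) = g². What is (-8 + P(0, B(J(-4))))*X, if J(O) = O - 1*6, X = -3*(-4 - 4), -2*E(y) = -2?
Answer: -920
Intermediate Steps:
E(y) = 1 (E(y) = -½*(-2) = 1)
X = 24 (X = -3*(-8) = 24)
J(O) = -6 + O (J(O) = O - 6 = -6 + O)
P(q, l) = 3 - l/3 - l*q/3 (P(q, l) = 3 - (l*q + 1*l)/3 = 3 - (l*q + l)/3 = 3 - (l + l*q)/3 = 3 + (-l/3 - l*q/3) = 3 - l/3 - l*q/3)
(-8 + P(0, B(J(-4))))*X = (-8 + (3 - (-6 - 4)²/3 - ⅓*(-6 - 4)²*0))*24 = (-8 + (3 - ⅓*(-10)² - ⅓*(-10)²*0))*24 = (-8 + (3 - ⅓*100 - ⅓*100*0))*24 = (-8 + (3 - 100/3 + 0))*24 = (-8 - 91/3)*24 = -115/3*24 = -920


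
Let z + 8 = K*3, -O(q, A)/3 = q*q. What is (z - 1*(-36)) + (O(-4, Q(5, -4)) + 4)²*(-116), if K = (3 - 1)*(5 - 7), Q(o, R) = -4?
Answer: -224560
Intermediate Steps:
O(q, A) = -3*q² (O(q, A) = -3*q*q = -3*q²)
K = -4 (K = 2*(-2) = -4)
z = -20 (z = -8 - 4*3 = -8 - 12 = -20)
(z - 1*(-36)) + (O(-4, Q(5, -4)) + 4)²*(-116) = (-20 - 1*(-36)) + (-3*(-4)² + 4)²*(-116) = (-20 + 36) + (-3*16 + 4)²*(-116) = 16 + (-48 + 4)²*(-116) = 16 + (-44)²*(-116) = 16 + 1936*(-116) = 16 - 224576 = -224560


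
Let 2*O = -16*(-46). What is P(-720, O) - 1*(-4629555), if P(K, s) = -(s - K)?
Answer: 4628467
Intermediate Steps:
O = 368 (O = (-16*(-46))/2 = (½)*736 = 368)
P(K, s) = K - s
P(-720, O) - 1*(-4629555) = (-720 - 1*368) - 1*(-4629555) = (-720 - 368) + 4629555 = -1088 + 4629555 = 4628467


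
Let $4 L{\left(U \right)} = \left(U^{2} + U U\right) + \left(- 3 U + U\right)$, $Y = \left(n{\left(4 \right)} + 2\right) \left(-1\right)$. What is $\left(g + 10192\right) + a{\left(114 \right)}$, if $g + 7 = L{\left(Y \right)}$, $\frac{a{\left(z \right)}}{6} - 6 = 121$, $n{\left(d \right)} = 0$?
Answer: $10950$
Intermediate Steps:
$a{\left(z \right)} = 762$ ($a{\left(z \right)} = 36 + 6 \cdot 121 = 36 + 726 = 762$)
$Y = -2$ ($Y = \left(0 + 2\right) \left(-1\right) = 2 \left(-1\right) = -2$)
$L{\left(U \right)} = \frac{U^{2}}{2} - \frac{U}{2}$ ($L{\left(U \right)} = \frac{\left(U^{2} + U U\right) + \left(- 3 U + U\right)}{4} = \frac{\left(U^{2} + U^{2}\right) - 2 U}{4} = \frac{2 U^{2} - 2 U}{4} = \frac{- 2 U + 2 U^{2}}{4} = \frac{U^{2}}{2} - \frac{U}{2}$)
$g = -4$ ($g = -7 + \frac{1}{2} \left(-2\right) \left(-1 - 2\right) = -7 + \frac{1}{2} \left(-2\right) \left(-3\right) = -7 + 3 = -4$)
$\left(g + 10192\right) + a{\left(114 \right)} = \left(-4 + 10192\right) + 762 = 10188 + 762 = 10950$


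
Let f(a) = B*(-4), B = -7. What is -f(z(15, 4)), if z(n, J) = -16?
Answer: -28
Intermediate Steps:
f(a) = 28 (f(a) = -7*(-4) = 28)
-f(z(15, 4)) = -1*28 = -28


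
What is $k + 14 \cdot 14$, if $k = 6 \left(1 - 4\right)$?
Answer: $178$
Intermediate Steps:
$k = -18$ ($k = 6 \left(-3\right) = -18$)
$k + 14 \cdot 14 = -18 + 14 \cdot 14 = -18 + 196 = 178$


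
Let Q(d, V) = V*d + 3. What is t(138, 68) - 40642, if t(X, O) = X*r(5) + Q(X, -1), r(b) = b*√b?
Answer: -40777 + 690*√5 ≈ -39234.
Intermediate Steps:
Q(d, V) = 3 + V*d
r(b) = b^(3/2)
t(X, O) = 3 - X + 5*X*√5 (t(X, O) = X*5^(3/2) + (3 - X) = X*(5*√5) + (3 - X) = 5*X*√5 + (3 - X) = 3 - X + 5*X*√5)
t(138, 68) - 40642 = (3 - 1*138 + 5*138*√5) - 40642 = (3 - 138 + 690*√5) - 40642 = (-135 + 690*√5) - 40642 = -40777 + 690*√5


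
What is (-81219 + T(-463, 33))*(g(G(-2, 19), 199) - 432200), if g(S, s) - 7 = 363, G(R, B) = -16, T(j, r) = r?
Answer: 35058550380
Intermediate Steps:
g(S, s) = 370 (g(S, s) = 7 + 363 = 370)
(-81219 + T(-463, 33))*(g(G(-2, 19), 199) - 432200) = (-81219 + 33)*(370 - 432200) = -81186*(-431830) = 35058550380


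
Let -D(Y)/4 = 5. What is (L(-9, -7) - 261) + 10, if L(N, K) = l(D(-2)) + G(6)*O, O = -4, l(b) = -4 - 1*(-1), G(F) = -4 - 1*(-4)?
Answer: -254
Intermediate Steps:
G(F) = 0 (G(F) = -4 + 4 = 0)
D(Y) = -20 (D(Y) = -4*5 = -20)
l(b) = -3 (l(b) = -4 + 1 = -3)
L(N, K) = -3 (L(N, K) = -3 + 0*(-4) = -3 + 0 = -3)
(L(-9, -7) - 261) + 10 = (-3 - 261) + 10 = -264 + 10 = -254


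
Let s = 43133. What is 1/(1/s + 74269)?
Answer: 43133/3203444778 ≈ 1.3465e-5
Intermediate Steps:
1/(1/s + 74269) = 1/(1/43133 + 74269) = 1/(3203444778/43133) = 43133/3203444778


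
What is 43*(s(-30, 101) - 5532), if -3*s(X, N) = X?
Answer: -237446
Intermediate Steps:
s(X, N) = -X/3
43*(s(-30, 101) - 5532) = 43*(-⅓*(-30) - 5532) = 43*(10 - 5532) = 43*(-5522) = -237446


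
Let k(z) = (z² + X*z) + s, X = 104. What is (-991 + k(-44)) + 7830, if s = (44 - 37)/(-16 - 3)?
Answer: 79774/19 ≈ 4198.6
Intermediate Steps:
s = -7/19 (s = 7/(-19) = 7*(-1/19) = -7/19 ≈ -0.36842)
k(z) = -7/19 + z² + 104*z (k(z) = (z² + 104*z) - 7/19 = -7/19 + z² + 104*z)
(-991 + k(-44)) + 7830 = (-991 + (-7/19 + (-44)² + 104*(-44))) + 7830 = (-991 + (-7/19 + 1936 - 4576)) + 7830 = (-991 - 50167/19) + 7830 = -68996/19 + 7830 = 79774/19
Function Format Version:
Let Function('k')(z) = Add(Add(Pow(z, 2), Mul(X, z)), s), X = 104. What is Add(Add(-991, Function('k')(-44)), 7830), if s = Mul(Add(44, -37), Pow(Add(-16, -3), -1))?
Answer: Rational(79774, 19) ≈ 4198.6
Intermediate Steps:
s = Rational(-7, 19) (s = Mul(7, Pow(-19, -1)) = Mul(7, Rational(-1, 19)) = Rational(-7, 19) ≈ -0.36842)
Function('k')(z) = Add(Rational(-7, 19), Pow(z, 2), Mul(104, z)) (Function('k')(z) = Add(Add(Pow(z, 2), Mul(104, z)), Rational(-7, 19)) = Add(Rational(-7, 19), Pow(z, 2), Mul(104, z)))
Add(Add(-991, Function('k')(-44)), 7830) = Add(Add(-991, Add(Rational(-7, 19), Pow(-44, 2), Mul(104, -44))), 7830) = Add(Add(-991, Add(Rational(-7, 19), 1936, -4576)), 7830) = Add(Add(-991, Rational(-50167, 19)), 7830) = Add(Rational(-68996, 19), 7830) = Rational(79774, 19)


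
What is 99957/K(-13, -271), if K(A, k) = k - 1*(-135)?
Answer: -99957/136 ≈ -734.98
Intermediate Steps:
K(A, k) = 135 + k (K(A, k) = k + 135 = 135 + k)
99957/K(-13, -271) = 99957/(135 - 271) = 99957/(-136) = 99957*(-1/136) = -99957/136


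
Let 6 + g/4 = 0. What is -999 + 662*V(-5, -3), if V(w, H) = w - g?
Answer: 11579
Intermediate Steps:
g = -24 (g = -24 + 4*0 = -24 + 0 = -24)
V(w, H) = 24 + w (V(w, H) = w - 1*(-24) = w + 24 = 24 + w)
-999 + 662*V(-5, -3) = -999 + 662*(24 - 5) = -999 + 662*19 = -999 + 12578 = 11579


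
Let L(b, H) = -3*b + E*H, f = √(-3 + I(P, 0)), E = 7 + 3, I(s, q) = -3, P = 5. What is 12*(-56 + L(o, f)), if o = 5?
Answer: -852 + 120*I*√6 ≈ -852.0 + 293.94*I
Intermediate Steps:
E = 10
f = I*√6 (f = √(-3 - 3) = √(-6) = I*√6 ≈ 2.4495*I)
L(b, H) = -3*b + 10*H
12*(-56 + L(o, f)) = 12*(-56 + (-3*5 + 10*(I*√6))) = 12*(-56 + (-15 + 10*I*√6)) = 12*(-71 + 10*I*√6) = -852 + 120*I*√6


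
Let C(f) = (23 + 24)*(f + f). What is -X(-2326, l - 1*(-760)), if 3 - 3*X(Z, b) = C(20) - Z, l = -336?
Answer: 1401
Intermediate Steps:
C(f) = 94*f (C(f) = 47*(2*f) = 94*f)
X(Z, b) = -1877/3 + Z/3 (X(Z, b) = 1 - (94*20 - Z)/3 = 1 - (1880 - Z)/3 = 1 + (-1880/3 + Z/3) = -1877/3 + Z/3)
-X(-2326, l - 1*(-760)) = -(-1877/3 + (⅓)*(-2326)) = -(-1877/3 - 2326/3) = -1*(-1401) = 1401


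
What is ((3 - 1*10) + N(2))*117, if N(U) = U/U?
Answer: -702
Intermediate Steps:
N(U) = 1
((3 - 1*10) + N(2))*117 = ((3 - 1*10) + 1)*117 = ((3 - 10) + 1)*117 = (-7 + 1)*117 = -6*117 = -702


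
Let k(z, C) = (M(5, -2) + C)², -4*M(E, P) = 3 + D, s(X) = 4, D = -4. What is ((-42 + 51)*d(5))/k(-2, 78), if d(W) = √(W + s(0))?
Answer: 432/97969 ≈ 0.0044096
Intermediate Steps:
d(W) = √(4 + W) (d(W) = √(W + 4) = √(4 + W))
M(E, P) = ¼ (M(E, P) = -(3 - 4)/4 = -¼*(-1) = ¼)
k(z, C) = (¼ + C)²
((-42 + 51)*d(5))/k(-2, 78) = ((-42 + 51)*√(4 + 5))/(((1 + 4*78)²/16)) = (9*√9)/(((1 + 312)²/16)) = (9*3)/(((1/16)*313²)) = 27/(((1/16)*97969)) = 27/(97969/16) = 27*(16/97969) = 432/97969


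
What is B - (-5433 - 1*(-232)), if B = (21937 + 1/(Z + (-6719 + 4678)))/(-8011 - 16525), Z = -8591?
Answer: 1356534742969/260866752 ≈ 5200.1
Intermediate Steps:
B = -233234183/260866752 (B = (21937 + 1/(-8591 + (-6719 + 4678)))/(-8011 - 16525) = (21937 + 1/(-8591 - 2041))/(-24536) = (21937 + 1/(-10632))*(-1/24536) = (21937 - 1/10632)*(-1/24536) = (233234183/10632)*(-1/24536) = -233234183/260866752 ≈ -0.89407)
B - (-5433 - 1*(-232)) = -233234183/260866752 - (-5433 - 1*(-232)) = -233234183/260866752 - (-5433 + 232) = -233234183/260866752 - 1*(-5201) = -233234183/260866752 + 5201 = 1356534742969/260866752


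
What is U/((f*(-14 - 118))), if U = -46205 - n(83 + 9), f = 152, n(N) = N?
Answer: 46297/20064 ≈ 2.3075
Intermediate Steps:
U = -46297 (U = -46205 - (83 + 9) = -46205 - 1*92 = -46205 - 92 = -46297)
U/((f*(-14 - 118))) = -46297*1/(152*(-14 - 118)) = -46297/(152*(-132)) = -46297/(-20064) = -46297*(-1/20064) = 46297/20064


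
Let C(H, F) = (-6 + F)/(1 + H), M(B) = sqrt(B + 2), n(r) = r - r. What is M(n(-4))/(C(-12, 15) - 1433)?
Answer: -11*sqrt(2)/15772 ≈ -0.00098633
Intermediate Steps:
n(r) = 0
M(B) = sqrt(2 + B)
C(H, F) = (-6 + F)/(1 + H)
M(n(-4))/(C(-12, 15) - 1433) = sqrt(2 + 0)/((-6 + 15)/(1 - 12) - 1433) = sqrt(2)/(9/(-11) - 1433) = sqrt(2)/(-1/11*9 - 1433) = sqrt(2)/(-9/11 - 1433) = sqrt(2)/(-15772/11) = -11*sqrt(2)/15772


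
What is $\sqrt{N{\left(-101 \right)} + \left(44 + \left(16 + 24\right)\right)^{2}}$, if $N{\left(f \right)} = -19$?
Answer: $\sqrt{7037} \approx 83.887$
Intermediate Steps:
$\sqrt{N{\left(-101 \right)} + \left(44 + \left(16 + 24\right)\right)^{2}} = \sqrt{-19 + \left(44 + \left(16 + 24\right)\right)^{2}} = \sqrt{-19 + \left(44 + 40\right)^{2}} = \sqrt{-19 + 84^{2}} = \sqrt{-19 + 7056} = \sqrt{7037}$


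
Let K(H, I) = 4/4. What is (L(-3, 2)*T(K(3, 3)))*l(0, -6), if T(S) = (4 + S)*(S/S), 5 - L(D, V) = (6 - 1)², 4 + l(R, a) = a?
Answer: 1000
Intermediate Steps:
K(H, I) = 1 (K(H, I) = 4*(¼) = 1)
l(R, a) = -4 + a
L(D, V) = -20 (L(D, V) = 5 - (6 - 1)² = 5 - 1*5² = 5 - 1*25 = 5 - 25 = -20)
T(S) = 4 + S (T(S) = (4 + S)*1 = 4 + S)
(L(-3, 2)*T(K(3, 3)))*l(0, -6) = (-20*(4 + 1))*(-4 - 6) = -20*5*(-10) = -100*(-10) = 1000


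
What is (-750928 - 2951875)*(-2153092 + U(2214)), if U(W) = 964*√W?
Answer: 7972475516876 - 10708506276*√246 ≈ 7.8045e+12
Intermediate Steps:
(-750928 - 2951875)*(-2153092 + U(2214)) = (-750928 - 2951875)*(-2153092 + 964*√2214) = -3702803*(-2153092 + 964*(3*√246)) = -3702803*(-2153092 + 2892*√246) = 7972475516876 - 10708506276*√246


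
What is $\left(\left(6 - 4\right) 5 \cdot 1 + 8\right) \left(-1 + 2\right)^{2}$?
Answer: $18$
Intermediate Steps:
$\left(\left(6 - 4\right) 5 \cdot 1 + 8\right) \left(-1 + 2\right)^{2} = \left(2 \cdot 5 \cdot 1 + 8\right) 1^{2} = \left(10 \cdot 1 + 8\right) 1 = \left(10 + 8\right) 1 = 18 \cdot 1 = 18$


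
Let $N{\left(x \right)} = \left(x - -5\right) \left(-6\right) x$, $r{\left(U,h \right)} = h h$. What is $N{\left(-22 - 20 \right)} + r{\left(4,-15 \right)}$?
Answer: $-9099$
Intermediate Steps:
$r{\left(U,h \right)} = h^{2}$
$N{\left(x \right)} = x \left(-30 - 6 x\right)$ ($N{\left(x \right)} = \left(x + 5\right) \left(-6\right) x = \left(5 + x\right) \left(-6\right) x = \left(-30 - 6 x\right) x = x \left(-30 - 6 x\right)$)
$N{\left(-22 - 20 \right)} + r{\left(4,-15 \right)} = - 6 \left(-22 - 20\right) \left(5 - 42\right) + \left(-15\right)^{2} = \left(-6\right) \left(-42\right) \left(5 - 42\right) + 225 = \left(-6\right) \left(-42\right) \left(-37\right) + 225 = -9324 + 225 = -9099$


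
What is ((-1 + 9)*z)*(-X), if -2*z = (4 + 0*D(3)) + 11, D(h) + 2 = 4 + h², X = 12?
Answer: 720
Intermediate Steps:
D(h) = 2 + h² (D(h) = -2 + (4 + h²) = 2 + h²)
z = -15/2 (z = -((4 + 0*(2 + 3²)) + 11)/2 = -((4 + 0*(2 + 9)) + 11)/2 = -((4 + 0*11) + 11)/2 = -((4 + 0) + 11)/2 = -(4 + 11)/2 = -½*15 = -15/2 ≈ -7.5000)
((-1 + 9)*z)*(-X) = ((-1 + 9)*(-15/2))*(-1*12) = (8*(-15/2))*(-12) = -60*(-12) = 720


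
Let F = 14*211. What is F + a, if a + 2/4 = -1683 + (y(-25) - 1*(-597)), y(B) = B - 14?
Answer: 3657/2 ≈ 1828.5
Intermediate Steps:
y(B) = -14 + B
F = 2954
a = -2251/2 (a = -½ + (-1683 + ((-14 - 25) - 1*(-597))) = -½ + (-1683 + (-39 + 597)) = -½ + (-1683 + 558) = -½ - 1125 = -2251/2 ≈ -1125.5)
F + a = 2954 - 2251/2 = 3657/2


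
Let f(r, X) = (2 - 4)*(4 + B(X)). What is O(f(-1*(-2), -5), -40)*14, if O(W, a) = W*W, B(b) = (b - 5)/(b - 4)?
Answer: 118496/81 ≈ 1462.9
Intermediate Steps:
B(b) = (-5 + b)/(-4 + b)
f(r, X) = -8 - 2*(-5 + X)/(-4 + X) (f(r, X) = (2 - 4)*(4 + (-5 + X)/(-4 + X)) = -2*(4 + (-5 + X)/(-4 + X)) = -8 - 2*(-5 + X)/(-4 + X))
O(W, a) = W**2
O(f(-1*(-2), -5), -40)*14 = (2*(21 - 5*(-5))/(-4 - 5))**2*14 = (2*(21 + 25)/(-9))**2*14 = (2*(-1/9)*46)**2*14 = (-92/9)**2*14 = (8464/81)*14 = 118496/81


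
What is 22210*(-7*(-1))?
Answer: 155470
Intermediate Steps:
22210*(-7*(-1)) = 22210*7 = 155470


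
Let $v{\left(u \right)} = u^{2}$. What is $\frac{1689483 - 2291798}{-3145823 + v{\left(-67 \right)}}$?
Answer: $\frac{86045}{448762} \approx 0.19174$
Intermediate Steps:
$\frac{1689483 - 2291798}{-3145823 + v{\left(-67 \right)}} = \frac{1689483 - 2291798}{-3145823 + \left(-67\right)^{2}} = - \frac{602315}{-3145823 + 4489} = - \frac{602315}{-3141334} = \left(-602315\right) \left(- \frac{1}{3141334}\right) = \frac{86045}{448762}$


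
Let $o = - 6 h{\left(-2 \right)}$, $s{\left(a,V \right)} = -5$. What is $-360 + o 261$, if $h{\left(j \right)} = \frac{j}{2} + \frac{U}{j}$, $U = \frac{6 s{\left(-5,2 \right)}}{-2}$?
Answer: $12951$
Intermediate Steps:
$U = 15$ ($U = \frac{6 \left(-5\right)}{-2} = \left(-30\right) \left(- \frac{1}{2}\right) = 15$)
$h{\left(j \right)} = \frac{j}{2} + \frac{15}{j}$
$o = 51$ ($o = - 6 \left(\frac{1}{2} \left(-2\right) + \frac{15}{-2}\right) = - 6 \left(-1 + 15 \left(- \frac{1}{2}\right)\right) = - 6 \left(-1 - \frac{15}{2}\right) = \left(-6\right) \left(- \frac{17}{2}\right) = 51$)
$-360 + o 261 = -360 + 51 \cdot 261 = -360 + 13311 = 12951$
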